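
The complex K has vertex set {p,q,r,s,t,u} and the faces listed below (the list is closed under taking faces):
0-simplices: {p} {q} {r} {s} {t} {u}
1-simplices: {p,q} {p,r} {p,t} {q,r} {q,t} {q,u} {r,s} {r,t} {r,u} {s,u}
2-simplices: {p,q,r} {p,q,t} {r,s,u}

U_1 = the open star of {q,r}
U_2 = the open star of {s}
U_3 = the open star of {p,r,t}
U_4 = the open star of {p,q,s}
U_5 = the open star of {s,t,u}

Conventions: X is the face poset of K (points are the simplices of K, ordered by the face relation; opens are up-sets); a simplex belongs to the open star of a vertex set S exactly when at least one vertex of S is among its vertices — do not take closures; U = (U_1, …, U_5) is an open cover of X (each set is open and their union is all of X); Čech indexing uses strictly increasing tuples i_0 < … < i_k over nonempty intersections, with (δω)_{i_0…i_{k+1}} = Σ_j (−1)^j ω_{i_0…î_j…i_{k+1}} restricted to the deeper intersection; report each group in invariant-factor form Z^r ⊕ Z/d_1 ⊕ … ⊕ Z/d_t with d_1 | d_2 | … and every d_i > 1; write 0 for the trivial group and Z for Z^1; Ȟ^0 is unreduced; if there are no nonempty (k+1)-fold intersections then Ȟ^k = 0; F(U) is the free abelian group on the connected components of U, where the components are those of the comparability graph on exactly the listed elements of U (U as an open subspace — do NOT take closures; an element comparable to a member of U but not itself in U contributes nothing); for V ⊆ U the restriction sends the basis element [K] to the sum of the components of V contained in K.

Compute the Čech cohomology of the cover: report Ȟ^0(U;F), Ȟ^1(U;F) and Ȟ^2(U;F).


nerve simplices:
  U1={{q},{r},{p,q},{p,r},{q,r},{q,t},{q,u},{r,s},{r,t},{r,u},{p,q,r},{p,q,t},{r,s,u}} U2={{s},{r,s},{s,u},{r,s,u}} U3={{p},{r},{t},{p,q},{p,r},{p,t},{q,r},{q,t},{r,s},{r,t},{r,u},{p,q,r},{p,q,t},{r,s,u}} U4={{p},{q},{s},{p,q},{p,r},{p,t},{q,r},{q,t},{q,u},{r,s},{s,u},{p,q,r},{p,q,t},{r,s,u}} U5={{s},{t},{u},{p,t},{q,t},{q,u},{r,s},{r,t},{r,u},{s,u},{p,q,t},{r,s,u}}
  U12={{r,s},{r,s,u}} U13={{r},{p,q},{p,r},{q,r},{q,t},{r,s},{r,t},{r,u},{p,q,r},{p,q,t},{r,s,u}} U14={{q},{p,q},{p,r},{q,r},{q,t},{q,u},{r,s},{p,q,r},{p,q,t},{r,s,u}} U15={{q,t},{q,u},{r,s},{r,t},{r,u},{p,q,t},{r,s,u}} U23={{r,s},{r,s,u}} U24={{s},{r,s},{s,u},{r,s,u}} U25={{s},{r,s},{s,u},{r,s,u}} U34={{p},{p,q},{p,r},{p,t},{q,r},{q,t},{r,s},{p,q,r},{p,q,t},{r,s,u}} U35={{t},{p,t},{q,t},{r,s},{r,t},{r,u},{p,q,t},{r,s,u}} U45={{s},{p,t},{q,t},{q,u},{r,s},{s,u},{p,q,t},{r,s,u}}
  U123={{r,s},{r,s,u}} U124={{r,s},{r,s,u}} U125={{r,s},{r,s,u}} U134={{p,q},{p,r},{q,r},{q,t},{r,s},{p,q,r},{p,q,t},{r,s,u}} U135={{q,t},{r,s},{r,t},{r,u},{p,q,t},{r,s,u}} U145={{q,t},{q,u},{r,s},{p,q,t},{r,s,u}} U234={{r,s},{r,s,u}} U235={{r,s},{r,s,u}} U245={{s},{r,s},{s,u},{r,s,u}} U345={{p,t},{q,t},{r,s},{p,q,t},{r,s,u}}
  U1234={{r,s},{r,s,u}} U1235={{r,s},{r,s,u}} U1245={{r,s},{r,s,u}} U1345={{q,t},{r,s},{p,q,t},{r,s,u}} U2345={{r,s},{r,s,u}}
  U12345={{r,s},{r,s,u}}
components per intersection:
  U1: {{q},{r},{p,q},{p,r},{q,r},{q,t},{q,u},{r,s},{r,t},{r,u},{p,q,r},{p,q,t},{r,s,u}}
  U2: {{s},{r,s},{s,u},{r,s,u}}
  U3: {{p},{r},{t},{p,q},{p,r},{p,t},{q,r},{q,t},{r,s},{r,t},{r,u},{p,q,r},{p,q,t},{r,s,u}}
  U4: {{p},{q},{p,q},{p,r},{p,t},{q,r},{q,t},{q,u},{p,q,r},{p,q,t}} {{s},{r,s},{s,u},{r,s,u}}
  U5: {{s},{u},{q,u},{r,s},{r,u},{s,u},{r,s,u}} {{t},{p,t},{q,t},{r,t},{p,q,t}}
  U12: {{r,s},{r,s,u}}
  U13: {{r},{p,q},{p,r},{q,r},{q,t},{r,s},{r,t},{r,u},{p,q,r},{p,q,t},{r,s,u}}
  U14: {{q},{p,q},{p,r},{q,r},{q,t},{q,u},{p,q,r},{p,q,t}} {{r,s},{r,s,u}}
  U15: {{q,t},{p,q,t}} {{q,u}} {{r,s},{r,u},{r,s,u}} {{r,t}}
  U23: {{r,s},{r,s,u}}
  U24: {{s},{r,s},{s,u},{r,s,u}}
  U25: {{s},{r,s},{s,u},{r,s,u}}
  U34: {{p},{p,q},{p,r},{p,t},{q,r},{q,t},{p,q,r},{p,q,t}} {{r,s},{r,s,u}}
  U35: {{t},{p,t},{q,t},{r,t},{p,q,t}} {{r,s},{r,u},{r,s,u}}
  U45: {{s},{r,s},{s,u},{r,s,u}} {{p,t},{q,t},{p,q,t}} {{q,u}}
  U123: {{r,s},{r,s,u}}
  U124: {{r,s},{r,s,u}}
  U125: {{r,s},{r,s,u}}
  U134: {{p,q},{p,r},{q,r},{q,t},{p,q,r},{p,q,t}} {{r,s},{r,s,u}}
  U135: {{q,t},{p,q,t}} {{r,s},{r,u},{r,s,u}} {{r,t}}
  U145: {{q,t},{p,q,t}} {{q,u}} {{r,s},{r,s,u}}
  U234: {{r,s},{r,s,u}}
  U235: {{r,s},{r,s,u}}
  U245: {{s},{r,s},{s,u},{r,s,u}}
  U345: {{p,t},{q,t},{p,q,t}} {{r,s},{r,s,u}}
  U1234: {{r,s},{r,s,u}}
  U1235: {{r,s},{r,s,u}}
  U1245: {{r,s},{r,s,u}}
  U1345: {{q,t},{p,q,t}} {{r,s},{r,s,u}}
  U2345: {{r,s},{r,s,u}}
  U12345: {{r,s},{r,s,u}}
C dims 7,18,16,6; δ0: rk 6, SNF 1^6; δ1: rk 11, SNF 1^11; δ2: rk 5, SNF 1^5
degree 0: 7−6−0 = 1 → Ȟ^0 ≅ Z
degree 1: 18−11−6 = 1 → Ȟ^1 ≅ Z
degree 2: 16−5−11 = 0 → Ȟ^2 ≅ 0

Ȟ^0(U;F) ≅ Z; Ȟ^1(U;F) ≅ Z; Ȟ^2(U;F) ≅ 0


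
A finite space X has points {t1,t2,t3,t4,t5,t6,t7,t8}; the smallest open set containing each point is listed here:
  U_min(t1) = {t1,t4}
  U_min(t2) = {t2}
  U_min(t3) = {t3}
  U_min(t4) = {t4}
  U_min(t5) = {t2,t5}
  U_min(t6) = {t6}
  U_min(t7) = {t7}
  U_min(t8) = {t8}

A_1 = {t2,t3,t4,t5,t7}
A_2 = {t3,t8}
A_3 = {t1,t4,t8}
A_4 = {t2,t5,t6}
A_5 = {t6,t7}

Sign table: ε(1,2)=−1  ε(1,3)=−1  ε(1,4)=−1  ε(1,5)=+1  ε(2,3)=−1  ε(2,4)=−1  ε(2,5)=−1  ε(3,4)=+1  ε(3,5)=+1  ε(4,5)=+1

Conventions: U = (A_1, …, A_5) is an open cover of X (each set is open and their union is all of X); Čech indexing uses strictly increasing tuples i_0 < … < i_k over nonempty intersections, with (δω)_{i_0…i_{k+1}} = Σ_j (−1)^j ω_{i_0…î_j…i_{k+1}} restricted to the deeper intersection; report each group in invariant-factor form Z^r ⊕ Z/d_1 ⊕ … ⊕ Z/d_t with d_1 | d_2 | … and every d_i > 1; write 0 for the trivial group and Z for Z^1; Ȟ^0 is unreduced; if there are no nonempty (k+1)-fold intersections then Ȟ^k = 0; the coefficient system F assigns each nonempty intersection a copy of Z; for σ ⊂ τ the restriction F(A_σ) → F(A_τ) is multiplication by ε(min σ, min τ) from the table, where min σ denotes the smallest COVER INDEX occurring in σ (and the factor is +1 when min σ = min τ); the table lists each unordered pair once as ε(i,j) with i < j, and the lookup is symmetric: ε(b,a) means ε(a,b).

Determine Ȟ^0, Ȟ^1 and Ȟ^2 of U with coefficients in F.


cover nerve:
  A12={t3} A13={t4} A14={t2,t5} A15={t7} A23={t8} A45={t6}
C dims 5,6; δ0: rk 5, SNF 1^4·2
Ȟ^0: (5−5)−0=0 ⇒ 0
Ȟ^1: (6−0)−5=1 plus torsion [2] ⇒ Z ⊕ Z/2
Ȟ^2: (0−0)−0=0 ⇒ 0

Ȟ^0(U;F) ≅ 0, Ȟ^1(U;F) ≅ Z ⊕ Z/2 and Ȟ^2(U;F) ≅ 0


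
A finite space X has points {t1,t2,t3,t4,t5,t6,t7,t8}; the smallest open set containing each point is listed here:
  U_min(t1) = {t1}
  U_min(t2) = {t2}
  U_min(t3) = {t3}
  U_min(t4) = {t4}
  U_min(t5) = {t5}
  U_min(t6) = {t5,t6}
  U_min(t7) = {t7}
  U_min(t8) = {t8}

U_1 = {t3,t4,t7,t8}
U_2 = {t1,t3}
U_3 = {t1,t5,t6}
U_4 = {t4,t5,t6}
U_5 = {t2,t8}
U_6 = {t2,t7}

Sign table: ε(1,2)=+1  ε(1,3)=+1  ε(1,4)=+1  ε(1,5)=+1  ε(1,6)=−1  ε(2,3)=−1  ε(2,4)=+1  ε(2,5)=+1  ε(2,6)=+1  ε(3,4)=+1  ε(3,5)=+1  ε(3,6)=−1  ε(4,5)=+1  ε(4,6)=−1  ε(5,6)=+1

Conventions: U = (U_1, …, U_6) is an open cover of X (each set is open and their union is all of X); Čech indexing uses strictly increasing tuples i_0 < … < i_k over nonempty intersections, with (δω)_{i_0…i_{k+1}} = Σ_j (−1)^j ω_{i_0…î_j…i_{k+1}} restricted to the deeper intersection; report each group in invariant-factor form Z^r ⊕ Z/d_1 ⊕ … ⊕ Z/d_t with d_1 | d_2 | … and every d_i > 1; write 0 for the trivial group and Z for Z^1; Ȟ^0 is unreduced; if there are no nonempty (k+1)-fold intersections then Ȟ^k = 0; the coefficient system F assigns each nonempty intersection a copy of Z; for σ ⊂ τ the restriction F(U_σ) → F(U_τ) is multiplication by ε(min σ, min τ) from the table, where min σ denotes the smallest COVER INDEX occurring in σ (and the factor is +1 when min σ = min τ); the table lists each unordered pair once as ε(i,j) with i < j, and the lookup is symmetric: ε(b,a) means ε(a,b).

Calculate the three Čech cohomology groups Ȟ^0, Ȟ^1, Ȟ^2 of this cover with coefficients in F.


Ȟ^0 = 0, Ȟ^1 = Z ⊕ Z/2 and Ȟ^2 = 0

nonempty intersections:
  U12={t3} U14={t4} U15={t8} U16={t7} U23={t1} U34={t5,t6} U56={t2}
C dims 6,7; δ0: rk 6, SNF 1^5·2
Ȟ^0: (6−6)−0=0 ⇒ 0
Ȟ^1: (7−0)−6=1 plus torsion [2] ⇒ Z ⊕ Z/2
Ȟ^2: (0−0)−0=0 ⇒ 0


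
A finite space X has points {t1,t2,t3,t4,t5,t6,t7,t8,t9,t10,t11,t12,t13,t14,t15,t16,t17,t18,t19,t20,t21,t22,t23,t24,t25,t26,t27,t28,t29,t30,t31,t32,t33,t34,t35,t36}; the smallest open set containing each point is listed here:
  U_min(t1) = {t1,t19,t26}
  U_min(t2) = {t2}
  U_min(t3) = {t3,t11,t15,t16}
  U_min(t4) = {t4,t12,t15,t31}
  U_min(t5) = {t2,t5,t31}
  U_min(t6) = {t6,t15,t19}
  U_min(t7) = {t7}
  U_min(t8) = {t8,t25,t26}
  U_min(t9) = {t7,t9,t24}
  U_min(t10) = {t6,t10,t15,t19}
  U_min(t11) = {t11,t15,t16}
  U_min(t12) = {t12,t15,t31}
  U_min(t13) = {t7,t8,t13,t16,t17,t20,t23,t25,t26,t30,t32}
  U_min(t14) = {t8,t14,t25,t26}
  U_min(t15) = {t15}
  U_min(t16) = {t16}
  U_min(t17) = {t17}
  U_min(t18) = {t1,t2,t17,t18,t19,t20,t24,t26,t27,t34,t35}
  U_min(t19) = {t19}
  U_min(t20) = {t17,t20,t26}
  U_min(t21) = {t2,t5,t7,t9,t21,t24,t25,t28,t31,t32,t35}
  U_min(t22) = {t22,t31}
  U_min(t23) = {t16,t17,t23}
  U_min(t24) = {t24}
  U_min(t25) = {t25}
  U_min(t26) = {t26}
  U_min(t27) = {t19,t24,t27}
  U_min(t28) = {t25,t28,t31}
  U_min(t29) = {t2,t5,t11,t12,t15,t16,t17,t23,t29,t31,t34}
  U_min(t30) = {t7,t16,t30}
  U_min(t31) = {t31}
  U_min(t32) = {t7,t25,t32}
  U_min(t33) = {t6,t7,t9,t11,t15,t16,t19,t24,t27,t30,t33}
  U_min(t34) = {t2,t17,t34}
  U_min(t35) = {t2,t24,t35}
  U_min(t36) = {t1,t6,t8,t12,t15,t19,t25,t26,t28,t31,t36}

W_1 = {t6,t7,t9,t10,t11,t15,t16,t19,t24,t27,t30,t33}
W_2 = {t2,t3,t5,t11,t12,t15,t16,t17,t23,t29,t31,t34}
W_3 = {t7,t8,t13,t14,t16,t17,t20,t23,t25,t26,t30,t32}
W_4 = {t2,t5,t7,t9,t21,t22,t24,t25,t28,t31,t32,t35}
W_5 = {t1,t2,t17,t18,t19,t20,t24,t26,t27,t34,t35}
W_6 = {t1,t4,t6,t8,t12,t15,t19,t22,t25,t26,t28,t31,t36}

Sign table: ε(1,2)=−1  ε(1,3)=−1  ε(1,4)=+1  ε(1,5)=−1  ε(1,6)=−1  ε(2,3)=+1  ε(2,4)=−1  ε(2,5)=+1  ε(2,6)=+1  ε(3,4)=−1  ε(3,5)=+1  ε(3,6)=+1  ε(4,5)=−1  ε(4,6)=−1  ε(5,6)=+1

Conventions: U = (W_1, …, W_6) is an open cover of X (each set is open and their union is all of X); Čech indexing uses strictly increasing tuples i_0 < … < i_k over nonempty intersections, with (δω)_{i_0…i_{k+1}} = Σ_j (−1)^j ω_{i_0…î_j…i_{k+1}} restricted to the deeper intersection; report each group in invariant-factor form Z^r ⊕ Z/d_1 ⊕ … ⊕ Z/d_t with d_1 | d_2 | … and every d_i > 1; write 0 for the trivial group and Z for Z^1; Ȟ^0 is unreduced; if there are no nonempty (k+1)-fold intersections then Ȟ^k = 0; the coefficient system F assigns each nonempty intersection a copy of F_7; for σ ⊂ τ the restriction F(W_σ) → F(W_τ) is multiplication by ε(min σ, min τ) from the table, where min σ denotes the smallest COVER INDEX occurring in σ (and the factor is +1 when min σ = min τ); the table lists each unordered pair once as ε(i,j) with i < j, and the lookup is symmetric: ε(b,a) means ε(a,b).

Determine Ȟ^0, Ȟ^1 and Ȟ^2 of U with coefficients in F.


Ȟ^0(U;F) ≅ Z/7, Ȟ^1(U;F) ≅ 0, Ȟ^2(U;F) ≅ 0

nerve of the cover:
  W12={t11,t15,t16} W13={t7,t16,t30} W14={t7,t9,t24} W15={t19,t24,t27} W16={t6,t15,t19} W23={t16,t17,t23} W24={t2,t5,t31} W25={t2,t17,t34} W26={t12,t15,t31} W34={t7,t25,t32} W35={t17,t20,t26} W36={t8,t25,t26} W45={t2,t24,t35} W46={t22,t25,t28,t31} W56={t1,t19,t26}
  W123={t16} W126={t15} W134={t7} W145={t24} W156={t19} W235={t17} W245={t2} W246={t31} W346={t25} W356={t26}
C dims 6,15,10; δ0: rk_F7 5; δ1: rk_F7 10
Ȟ^0 = (6 − 5) − 0 = 1, so Ȟ^0 ≅ Z/7
Ȟ^1 = (15 − 10) − 5 = 0, so Ȟ^1 ≅ 0
Ȟ^2 = (10 − 0) − 10 = 0, so Ȟ^2 ≅ 0


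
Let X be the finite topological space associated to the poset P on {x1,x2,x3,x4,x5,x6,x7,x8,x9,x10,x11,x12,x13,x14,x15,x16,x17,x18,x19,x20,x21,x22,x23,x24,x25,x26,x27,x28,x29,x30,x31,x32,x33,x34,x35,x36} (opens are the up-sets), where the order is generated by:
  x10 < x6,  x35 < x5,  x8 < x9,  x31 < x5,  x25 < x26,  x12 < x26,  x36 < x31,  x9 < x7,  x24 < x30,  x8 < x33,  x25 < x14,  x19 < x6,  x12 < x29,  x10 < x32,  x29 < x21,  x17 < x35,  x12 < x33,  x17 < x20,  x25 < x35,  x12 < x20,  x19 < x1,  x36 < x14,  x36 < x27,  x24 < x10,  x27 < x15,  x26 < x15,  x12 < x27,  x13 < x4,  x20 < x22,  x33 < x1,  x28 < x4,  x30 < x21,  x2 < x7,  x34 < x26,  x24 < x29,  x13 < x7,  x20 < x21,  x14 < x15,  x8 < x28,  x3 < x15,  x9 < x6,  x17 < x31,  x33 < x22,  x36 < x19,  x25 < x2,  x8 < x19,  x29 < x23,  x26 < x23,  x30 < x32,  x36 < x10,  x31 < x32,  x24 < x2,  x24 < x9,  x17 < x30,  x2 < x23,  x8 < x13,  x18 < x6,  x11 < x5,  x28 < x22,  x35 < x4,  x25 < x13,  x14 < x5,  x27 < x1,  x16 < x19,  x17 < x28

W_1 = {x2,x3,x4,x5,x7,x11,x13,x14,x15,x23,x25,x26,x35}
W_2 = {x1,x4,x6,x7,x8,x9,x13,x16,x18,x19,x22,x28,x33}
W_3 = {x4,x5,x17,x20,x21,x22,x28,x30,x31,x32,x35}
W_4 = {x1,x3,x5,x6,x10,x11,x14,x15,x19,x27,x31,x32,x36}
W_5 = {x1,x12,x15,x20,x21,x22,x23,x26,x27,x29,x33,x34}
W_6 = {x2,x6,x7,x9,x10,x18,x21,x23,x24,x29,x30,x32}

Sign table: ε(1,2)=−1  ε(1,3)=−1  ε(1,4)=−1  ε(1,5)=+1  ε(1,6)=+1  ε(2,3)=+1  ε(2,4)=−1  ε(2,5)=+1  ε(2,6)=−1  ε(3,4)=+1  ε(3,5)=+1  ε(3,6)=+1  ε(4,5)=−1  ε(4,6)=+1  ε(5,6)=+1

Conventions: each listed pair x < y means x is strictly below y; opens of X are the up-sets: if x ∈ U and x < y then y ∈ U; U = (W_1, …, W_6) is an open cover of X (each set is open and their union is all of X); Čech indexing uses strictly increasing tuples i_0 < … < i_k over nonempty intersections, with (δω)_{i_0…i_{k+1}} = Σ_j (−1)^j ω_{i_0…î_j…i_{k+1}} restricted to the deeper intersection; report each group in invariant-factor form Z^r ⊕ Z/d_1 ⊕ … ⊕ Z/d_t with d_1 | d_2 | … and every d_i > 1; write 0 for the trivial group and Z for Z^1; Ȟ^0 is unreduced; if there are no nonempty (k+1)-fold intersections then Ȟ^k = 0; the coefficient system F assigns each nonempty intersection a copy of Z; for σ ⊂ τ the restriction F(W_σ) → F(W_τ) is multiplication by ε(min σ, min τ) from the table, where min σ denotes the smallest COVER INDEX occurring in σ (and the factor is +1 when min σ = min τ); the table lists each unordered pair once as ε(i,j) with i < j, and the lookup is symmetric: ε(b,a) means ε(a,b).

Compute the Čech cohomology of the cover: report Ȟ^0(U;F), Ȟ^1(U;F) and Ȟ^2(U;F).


nerve simplices:
  W12={x4,x7,x13} W13={x4,x5,x35} W14={x3,x5,x11,x14,x15} W15={x15,x23,x26} W16={x2,x7,x23} W23={x4,x22,x28} W24={x1,x6,x19} W25={x1,x22,x33} W26={x6,x7,x9,x18} W34={x5,x31,x32} W35={x20,x21,x22} W36={x21,x30,x32} W45={x1,x15,x27} W46={x6,x10,x32} W56={x21,x23,x29}
  W123={x4} W126={x7} W134={x5} W145={x15} W156={x23} W235={x22} W245={x1} W246={x6} W346={x32} W356={x21}
C dims 6,15,10; δ0: rk 6, SNF 1^5·2; δ1: rk 9, SNF 1^9
degree 0: 6−6−0 = 0 → Ȟ^0 ≅ 0
degree 1: 15−9−6 = 0 plus torsion [2] → Ȟ^1 ≅ Z/2
degree 2: 10−0−9 = 1 → Ȟ^2 ≅ Z

Ȟ^0 = 0; Ȟ^1 = Z/2; Ȟ^2 = Z


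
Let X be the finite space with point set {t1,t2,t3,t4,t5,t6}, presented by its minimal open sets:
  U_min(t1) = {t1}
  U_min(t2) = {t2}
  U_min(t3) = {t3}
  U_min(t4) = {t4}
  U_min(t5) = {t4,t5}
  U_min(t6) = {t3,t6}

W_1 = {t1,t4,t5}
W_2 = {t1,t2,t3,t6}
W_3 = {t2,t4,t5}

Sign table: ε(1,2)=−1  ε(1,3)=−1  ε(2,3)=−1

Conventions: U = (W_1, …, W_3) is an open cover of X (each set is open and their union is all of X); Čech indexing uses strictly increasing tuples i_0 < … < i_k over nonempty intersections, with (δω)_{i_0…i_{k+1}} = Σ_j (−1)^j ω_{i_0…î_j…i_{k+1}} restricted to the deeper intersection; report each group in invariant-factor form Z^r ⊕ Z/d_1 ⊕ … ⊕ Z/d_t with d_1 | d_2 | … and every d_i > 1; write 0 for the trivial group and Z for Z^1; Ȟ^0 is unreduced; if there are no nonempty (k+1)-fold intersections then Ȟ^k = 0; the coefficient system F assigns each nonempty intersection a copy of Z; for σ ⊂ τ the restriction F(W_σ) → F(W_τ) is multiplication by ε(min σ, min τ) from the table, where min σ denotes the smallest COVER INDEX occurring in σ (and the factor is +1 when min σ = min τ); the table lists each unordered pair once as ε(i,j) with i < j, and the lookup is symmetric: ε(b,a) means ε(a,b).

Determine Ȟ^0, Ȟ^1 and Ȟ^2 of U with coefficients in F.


nerve simplices:
  W12={t1} W13={t4,t5} W23={t2}
C dims 3,3; δ0: rk 3, SNF 1^2·2
degree 0: 3−3−0 = 0 → Ȟ^0 ≅ 0
degree 1: 3−0−3 = 0 plus torsion [2] → Ȟ^1 ≅ Z/2
degree 2: 0−0−0 = 0 → Ȟ^2 ≅ 0

Ȟ^0(U;F) ≅ 0, Ȟ^1(U;F) ≅ Z/2 and Ȟ^2(U;F) ≅ 0


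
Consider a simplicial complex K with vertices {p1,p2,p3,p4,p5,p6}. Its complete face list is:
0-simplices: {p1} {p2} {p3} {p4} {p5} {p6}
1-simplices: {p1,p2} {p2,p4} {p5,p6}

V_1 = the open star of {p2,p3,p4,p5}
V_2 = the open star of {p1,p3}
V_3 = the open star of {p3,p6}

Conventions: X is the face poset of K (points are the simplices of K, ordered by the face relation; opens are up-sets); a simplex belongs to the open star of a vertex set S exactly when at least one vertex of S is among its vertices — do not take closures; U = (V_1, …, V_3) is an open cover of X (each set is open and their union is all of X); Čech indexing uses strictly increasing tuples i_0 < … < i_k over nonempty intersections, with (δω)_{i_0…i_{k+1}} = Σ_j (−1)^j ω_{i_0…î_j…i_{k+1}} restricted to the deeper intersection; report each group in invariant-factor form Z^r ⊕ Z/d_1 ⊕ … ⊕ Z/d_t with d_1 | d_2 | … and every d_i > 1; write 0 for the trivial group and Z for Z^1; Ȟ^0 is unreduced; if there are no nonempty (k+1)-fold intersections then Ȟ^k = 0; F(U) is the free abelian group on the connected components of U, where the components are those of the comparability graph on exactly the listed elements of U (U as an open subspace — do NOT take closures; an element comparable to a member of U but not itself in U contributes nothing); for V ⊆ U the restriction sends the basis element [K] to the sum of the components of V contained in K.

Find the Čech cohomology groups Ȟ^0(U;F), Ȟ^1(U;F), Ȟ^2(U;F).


nerve of the cover:
  V1={{p2},{p3},{p4},{p5},{p1,p2},{p2,p4},{p5,p6}} V2={{p1},{p3},{p1,p2}} V3={{p3},{p6},{p5,p6}}
  V12={{p3},{p1,p2}} V13={{p3},{p5,p6}} V23={{p3}}
  V123={{p3}}
components per intersection:
  V1: {{p2},{p4},{p1,p2},{p2,p4}} {{p3}} {{p5},{p5,p6}}
  V2: {{p1},{p1,p2}} {{p3}}
  V3: {{p3}} {{p6},{p5,p6}}
  V12: {{p3}} {{p1,p2}}
  V13: {{p3}} {{p5,p6}}
  V23: {{p3}}
  V123: {{p3}}
C dims 7,5,1; δ0: rk 4, SNF 1^4; δ1: rk 1, SNF 1^1
Ȟ^0 = (7 − 4) − 0 = 3, so Ȟ^0 ≅ Z^3
Ȟ^1 = (5 − 1) − 4 = 0, so Ȟ^1 ≅ 0
Ȟ^2 = (1 − 0) − 1 = 0, so Ȟ^2 ≅ 0

Ȟ^0(U;F) ≅ Z^3; Ȟ^1(U;F) ≅ 0; Ȟ^2(U;F) ≅ 0


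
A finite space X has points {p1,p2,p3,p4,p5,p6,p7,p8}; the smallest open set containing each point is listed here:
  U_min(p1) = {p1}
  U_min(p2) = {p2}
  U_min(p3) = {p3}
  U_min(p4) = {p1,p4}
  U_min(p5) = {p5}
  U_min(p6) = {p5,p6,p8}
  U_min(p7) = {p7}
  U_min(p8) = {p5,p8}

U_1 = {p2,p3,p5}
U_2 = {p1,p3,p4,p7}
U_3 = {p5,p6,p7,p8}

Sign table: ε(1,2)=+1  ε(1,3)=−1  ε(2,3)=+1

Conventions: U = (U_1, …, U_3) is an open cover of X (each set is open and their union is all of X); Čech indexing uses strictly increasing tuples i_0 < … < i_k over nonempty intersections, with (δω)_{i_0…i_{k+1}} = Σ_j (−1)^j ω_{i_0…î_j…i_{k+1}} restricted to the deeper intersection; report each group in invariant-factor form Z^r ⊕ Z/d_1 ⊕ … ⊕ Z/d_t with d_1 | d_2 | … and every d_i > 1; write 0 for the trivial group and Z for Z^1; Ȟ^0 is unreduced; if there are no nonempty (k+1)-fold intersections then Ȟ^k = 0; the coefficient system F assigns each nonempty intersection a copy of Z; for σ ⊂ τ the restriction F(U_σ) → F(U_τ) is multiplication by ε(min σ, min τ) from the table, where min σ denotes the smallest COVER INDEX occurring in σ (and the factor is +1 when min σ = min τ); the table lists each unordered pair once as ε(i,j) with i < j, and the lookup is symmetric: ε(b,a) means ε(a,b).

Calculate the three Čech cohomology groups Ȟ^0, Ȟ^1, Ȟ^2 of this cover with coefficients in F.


nerve simplices:
  U12={p3} U13={p5} U23={p7}
C dims 3,3; δ0: rk 3, SNF 1^2·2
degree 0: 3−3−0 = 0 → Ȟ^0 ≅ 0
degree 1: 3−0−3 = 0 plus torsion [2] → Ȟ^1 ≅ Z/2
degree 2: 0−0−0 = 0 → Ȟ^2 ≅ 0

Ȟ^0 ≅ 0,  Ȟ^1 ≅ Z/2,  Ȟ^2 ≅ 0


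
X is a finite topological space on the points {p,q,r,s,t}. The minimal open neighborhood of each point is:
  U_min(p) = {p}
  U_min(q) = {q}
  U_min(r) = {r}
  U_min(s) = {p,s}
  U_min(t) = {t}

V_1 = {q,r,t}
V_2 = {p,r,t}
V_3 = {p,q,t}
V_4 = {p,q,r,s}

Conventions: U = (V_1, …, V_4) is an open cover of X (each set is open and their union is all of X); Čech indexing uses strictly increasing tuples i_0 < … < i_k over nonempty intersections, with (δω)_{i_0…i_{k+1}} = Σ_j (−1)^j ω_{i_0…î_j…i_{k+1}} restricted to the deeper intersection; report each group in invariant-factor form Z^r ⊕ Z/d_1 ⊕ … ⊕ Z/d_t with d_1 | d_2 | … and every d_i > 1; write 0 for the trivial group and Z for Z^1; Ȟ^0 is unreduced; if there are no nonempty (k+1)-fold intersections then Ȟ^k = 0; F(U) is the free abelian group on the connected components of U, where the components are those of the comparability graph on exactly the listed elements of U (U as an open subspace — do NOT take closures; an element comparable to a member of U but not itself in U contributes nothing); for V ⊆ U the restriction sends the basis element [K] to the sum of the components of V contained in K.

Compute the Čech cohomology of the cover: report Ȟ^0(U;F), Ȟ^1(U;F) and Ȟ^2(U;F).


Ȟ^0 = Z^4,  Ȟ^1 = 0,  Ȟ^2 = 0

nerve of the cover:
  V12={r,t} V13={q,t} V14={q,r} V23={p,t} V24={p,r} V34={p,q}
  V123={t} V124={r} V134={q} V234={p}
components per intersection:
  V1: {q} {r} {t}
  V2: {p} {r} {t}
  V3: {p} {q} {t}
  V4: {p,s} {q} {r}
  V12: {r} {t}
  V13: {q} {t}
  V14: {q} {r}
  V23: {p} {t}
  V24: {p} {r}
  V34: {p} {q}
  V123: {t}
  V124: {r}
  V134: {q}
  V234: {p}
C dims 12,12,4; δ0: rk 8, SNF 1^8; δ1: rk 4, SNF 1^4
Ȟ^0 = (12 − 8) − 0 = 4, so Ȟ^0 ≅ Z^4
Ȟ^1 = (12 − 4) − 8 = 0, so Ȟ^1 ≅ 0
Ȟ^2 = (4 − 0) − 4 = 0, so Ȟ^2 ≅ 0


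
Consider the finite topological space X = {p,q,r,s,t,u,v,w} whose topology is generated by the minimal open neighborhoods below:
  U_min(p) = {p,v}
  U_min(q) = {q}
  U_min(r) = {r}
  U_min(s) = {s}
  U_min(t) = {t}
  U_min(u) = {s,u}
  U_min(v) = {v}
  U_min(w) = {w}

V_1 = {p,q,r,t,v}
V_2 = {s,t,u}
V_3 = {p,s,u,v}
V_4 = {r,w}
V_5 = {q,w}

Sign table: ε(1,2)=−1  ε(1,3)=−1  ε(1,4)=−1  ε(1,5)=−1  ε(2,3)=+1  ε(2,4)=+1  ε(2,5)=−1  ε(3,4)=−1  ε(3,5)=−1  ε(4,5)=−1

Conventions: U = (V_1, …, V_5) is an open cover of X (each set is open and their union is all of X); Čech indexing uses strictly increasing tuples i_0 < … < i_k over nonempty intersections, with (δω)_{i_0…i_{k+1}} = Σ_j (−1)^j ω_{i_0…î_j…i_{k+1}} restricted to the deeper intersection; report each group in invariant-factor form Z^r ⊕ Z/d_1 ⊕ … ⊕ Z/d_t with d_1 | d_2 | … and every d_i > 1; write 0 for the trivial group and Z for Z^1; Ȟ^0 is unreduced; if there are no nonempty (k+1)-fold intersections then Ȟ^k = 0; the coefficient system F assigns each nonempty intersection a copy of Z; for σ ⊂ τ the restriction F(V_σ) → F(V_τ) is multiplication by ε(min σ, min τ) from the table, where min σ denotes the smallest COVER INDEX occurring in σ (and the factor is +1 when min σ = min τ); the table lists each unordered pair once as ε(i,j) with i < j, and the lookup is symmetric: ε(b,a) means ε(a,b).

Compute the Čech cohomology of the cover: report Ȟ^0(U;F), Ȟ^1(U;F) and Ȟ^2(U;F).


intersection data:
  V12={t} V13={p,v} V14={r} V15={q} V23={s,u} V45={w}
C dims 5,6; δ0: rk 5, SNF 1^4·2
Ȟ^0 = (5 − 5) − 0 = 0, so Ȟ^0 ≅ 0
Ȟ^1 = (6 − 0) − 5 = 1 plus torsion [2], so Ȟ^1 ≅ Z ⊕ Z/2
Ȟ^2 = (0 − 0) − 0 = 0, so Ȟ^2 ≅ 0

Ȟ^0(U;F) ≅ 0,  Ȟ^1(U;F) ≅ Z ⊕ Z/2,  Ȟ^2(U;F) ≅ 0


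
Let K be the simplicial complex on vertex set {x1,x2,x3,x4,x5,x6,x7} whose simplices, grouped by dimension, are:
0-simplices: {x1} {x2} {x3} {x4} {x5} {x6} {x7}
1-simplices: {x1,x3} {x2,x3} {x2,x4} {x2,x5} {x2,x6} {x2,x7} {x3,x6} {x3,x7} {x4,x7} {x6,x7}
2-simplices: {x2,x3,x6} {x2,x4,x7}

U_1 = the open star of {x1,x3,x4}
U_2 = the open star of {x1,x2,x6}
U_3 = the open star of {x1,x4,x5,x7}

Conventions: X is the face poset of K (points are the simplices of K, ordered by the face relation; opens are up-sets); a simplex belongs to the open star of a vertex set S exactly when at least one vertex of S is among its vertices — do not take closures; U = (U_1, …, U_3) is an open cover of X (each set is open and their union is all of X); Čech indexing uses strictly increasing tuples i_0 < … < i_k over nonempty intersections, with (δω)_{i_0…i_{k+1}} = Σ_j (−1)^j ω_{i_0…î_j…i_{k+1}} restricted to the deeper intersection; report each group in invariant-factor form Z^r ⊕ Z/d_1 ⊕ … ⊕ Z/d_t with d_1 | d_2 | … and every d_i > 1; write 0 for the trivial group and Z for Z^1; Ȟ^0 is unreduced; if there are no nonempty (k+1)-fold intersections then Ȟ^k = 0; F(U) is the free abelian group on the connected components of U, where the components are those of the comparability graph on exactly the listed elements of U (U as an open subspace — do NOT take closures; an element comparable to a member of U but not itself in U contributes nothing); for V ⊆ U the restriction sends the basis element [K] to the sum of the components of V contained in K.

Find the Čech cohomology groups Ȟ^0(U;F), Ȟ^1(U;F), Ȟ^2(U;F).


Ȟ^0 = Z, Ȟ^1 = Z^2 and Ȟ^2 = 0

intersection data:
  U1={{x1},{x3},{x4},{x1,x3},{x2,x3},{x2,x4},{x3,x6},{x3,x7},{x4,x7},{x2,x3,x6},{x2,x4,x7}} U2={{x1},{x2},{x6},{x1,x3},{x2,x3},{x2,x4},{x2,x5},{x2,x6},{x2,x7},{x3,x6},{x6,x7},{x2,x3,x6},{x2,x4,x7}} U3={{x1},{x4},{x5},{x7},{x1,x3},{x2,x4},{x2,x5},{x2,x7},{x3,x7},{x4,x7},{x6,x7},{x2,x4,x7}}
  U12={{x1},{x1,x3},{x2,x3},{x2,x4},{x3,x6},{x2,x3,x6},{x2,x4,x7}} U13={{x1},{x4},{x1,x3},{x2,x4},{x3,x7},{x4,x7},{x2,x4,x7}} U23={{x1},{x1,x3},{x2,x4},{x2,x5},{x2,x7},{x6,x7},{x2,x4,x7}}
  U123={{x1},{x1,x3},{x2,x4},{x2,x4,x7}}
components per intersection:
  U1: {{x1},{x3},{x1,x3},{x2,x3},{x3,x6},{x3,x7},{x2,x3,x6}} {{x4},{x2,x4},{x4,x7},{x2,x4,x7}}
  U2: {{x1},{x1,x3}} {{x2},{x6},{x2,x3},{x2,x4},{x2,x5},{x2,x6},{x2,x7},{x3,x6},{x6,x7},{x2,x3,x6},{x2,x4,x7}}
  U3: {{x1},{x1,x3}} {{x4},{x7},{x2,x4},{x2,x7},{x3,x7},{x4,x7},{x6,x7},{x2,x4,x7}} {{x5},{x2,x5}}
  U12: {{x1},{x1,x3}} {{x2,x3},{x3,x6},{x2,x3,x6}} {{x2,x4},{x2,x4,x7}}
  U13: {{x1},{x1,x3}} {{x4},{x2,x4},{x4,x7},{x2,x4,x7}} {{x3,x7}}
  U23: {{x1},{x1,x3}} {{x2,x4},{x2,x7},{x2,x4,x7}} {{x2,x5}} {{x6,x7}}
  U123: {{x1},{x1,x3}} {{x2,x4},{x2,x4,x7}}
C dims 7,10,2; δ0: rk 6, SNF 1^6; δ1: rk 2, SNF 1^2
Ȟ^0 = (7 − 6) − 0 = 1, so Ȟ^0 ≅ Z
Ȟ^1 = (10 − 2) − 6 = 2, so Ȟ^1 ≅ Z^2
Ȟ^2 = (2 − 0) − 2 = 0, so Ȟ^2 ≅ 0


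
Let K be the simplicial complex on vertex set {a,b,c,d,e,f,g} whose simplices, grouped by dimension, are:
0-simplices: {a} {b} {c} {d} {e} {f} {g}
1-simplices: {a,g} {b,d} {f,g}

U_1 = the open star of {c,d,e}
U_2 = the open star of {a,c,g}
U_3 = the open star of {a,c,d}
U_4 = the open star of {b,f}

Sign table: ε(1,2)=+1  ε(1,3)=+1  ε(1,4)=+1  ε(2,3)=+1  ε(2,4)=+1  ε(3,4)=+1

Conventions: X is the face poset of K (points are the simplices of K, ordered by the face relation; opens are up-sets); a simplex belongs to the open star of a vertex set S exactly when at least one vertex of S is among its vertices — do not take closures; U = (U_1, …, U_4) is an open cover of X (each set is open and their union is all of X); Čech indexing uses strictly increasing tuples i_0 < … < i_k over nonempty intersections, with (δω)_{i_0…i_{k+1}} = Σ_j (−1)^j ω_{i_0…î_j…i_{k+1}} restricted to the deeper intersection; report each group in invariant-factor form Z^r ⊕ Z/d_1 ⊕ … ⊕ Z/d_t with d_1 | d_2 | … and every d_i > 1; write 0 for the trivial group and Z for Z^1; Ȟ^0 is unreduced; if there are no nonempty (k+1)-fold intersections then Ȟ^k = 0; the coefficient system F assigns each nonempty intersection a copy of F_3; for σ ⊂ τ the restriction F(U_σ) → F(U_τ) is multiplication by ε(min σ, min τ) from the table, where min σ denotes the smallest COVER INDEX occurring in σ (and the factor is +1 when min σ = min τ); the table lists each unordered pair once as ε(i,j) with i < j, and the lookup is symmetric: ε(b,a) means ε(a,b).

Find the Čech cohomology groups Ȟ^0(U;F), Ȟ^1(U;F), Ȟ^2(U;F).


Ȟ^0(U;F) ≅ Z/3,  Ȟ^1(U;F) ≅ Z/3,  Ȟ^2(U;F) ≅ 0

nerve of the cover:
  U1={{c},{d},{e},{b,d}} U2={{a},{c},{g},{a,g},{f,g}} U3={{a},{c},{d},{a,g},{b,d}} U4={{b},{f},{b,d},{f,g}}
  U12={{c}} U13={{c},{d},{b,d}} U14={{b,d}} U23={{a},{c},{a,g}} U24={{f,g}} U34={{b,d}}
  U123={{c}} U134={{b,d}}
C dims 4,6,2; δ0: rk_F3 3; δ1: rk_F3 2
Ȟ^0 = (4 − 3) − 0 = 1, so Ȟ^0 ≅ Z/3
Ȟ^1 = (6 − 2) − 3 = 1, so Ȟ^1 ≅ Z/3
Ȟ^2 = (2 − 0) − 2 = 0, so Ȟ^2 ≅ 0


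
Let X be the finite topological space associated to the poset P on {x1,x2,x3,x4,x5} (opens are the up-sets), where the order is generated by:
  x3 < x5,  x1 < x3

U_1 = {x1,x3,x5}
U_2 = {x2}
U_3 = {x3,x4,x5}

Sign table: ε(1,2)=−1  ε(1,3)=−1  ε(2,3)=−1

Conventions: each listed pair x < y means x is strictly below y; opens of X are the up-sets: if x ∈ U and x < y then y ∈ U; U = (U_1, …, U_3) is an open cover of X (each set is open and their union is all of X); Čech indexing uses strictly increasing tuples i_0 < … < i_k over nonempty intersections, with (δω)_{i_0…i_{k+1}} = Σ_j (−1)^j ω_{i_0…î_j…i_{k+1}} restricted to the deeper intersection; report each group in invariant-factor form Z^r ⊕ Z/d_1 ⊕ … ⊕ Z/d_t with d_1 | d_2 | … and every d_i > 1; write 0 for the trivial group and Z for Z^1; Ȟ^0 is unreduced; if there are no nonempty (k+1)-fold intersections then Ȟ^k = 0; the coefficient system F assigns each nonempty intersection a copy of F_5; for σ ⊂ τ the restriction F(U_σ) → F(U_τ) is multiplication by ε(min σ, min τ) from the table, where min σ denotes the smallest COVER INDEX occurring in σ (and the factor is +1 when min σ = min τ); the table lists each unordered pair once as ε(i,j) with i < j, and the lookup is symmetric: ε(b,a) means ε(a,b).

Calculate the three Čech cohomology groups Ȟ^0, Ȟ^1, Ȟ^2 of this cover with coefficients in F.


Ȟ^0 ≅ Z/5 ⊕ Z/5, Ȟ^1 ≅ 0 and Ȟ^2 ≅ 0

nerve of the cover:
  U13={x3,x5}
C dims 3,1; δ0: rk_F5 1
Ȟ^0 = (3 − 1) − 0 = 2, so Ȟ^0 ≅ Z/5 ⊕ Z/5
Ȟ^1 = (1 − 0) − 1 = 0, so Ȟ^1 ≅ 0
Ȟ^2 = (0 − 0) − 0 = 0, so Ȟ^2 ≅ 0


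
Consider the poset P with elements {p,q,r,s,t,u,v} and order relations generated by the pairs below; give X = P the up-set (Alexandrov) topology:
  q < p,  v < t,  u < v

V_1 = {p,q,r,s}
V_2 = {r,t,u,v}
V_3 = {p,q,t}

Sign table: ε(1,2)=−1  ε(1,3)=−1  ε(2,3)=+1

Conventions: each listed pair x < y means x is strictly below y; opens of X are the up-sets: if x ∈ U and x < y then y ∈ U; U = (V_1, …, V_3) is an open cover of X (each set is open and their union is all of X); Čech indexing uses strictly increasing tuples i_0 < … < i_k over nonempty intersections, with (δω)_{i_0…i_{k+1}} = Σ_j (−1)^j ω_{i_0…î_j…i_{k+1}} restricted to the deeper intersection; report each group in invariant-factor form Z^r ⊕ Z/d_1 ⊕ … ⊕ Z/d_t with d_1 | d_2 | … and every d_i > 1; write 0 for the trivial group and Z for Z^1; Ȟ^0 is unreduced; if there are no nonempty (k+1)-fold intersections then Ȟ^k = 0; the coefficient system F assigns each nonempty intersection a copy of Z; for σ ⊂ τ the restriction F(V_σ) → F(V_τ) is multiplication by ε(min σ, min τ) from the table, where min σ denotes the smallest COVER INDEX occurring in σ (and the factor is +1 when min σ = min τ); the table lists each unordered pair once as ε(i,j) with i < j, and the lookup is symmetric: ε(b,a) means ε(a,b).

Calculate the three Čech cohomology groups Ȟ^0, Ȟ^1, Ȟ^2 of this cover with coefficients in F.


Ȟ^0(U;F) ≅ Z, Ȟ^1(U;F) ≅ Z and Ȟ^2(U;F) ≅ 0

nerve of the cover:
  V12={r} V13={p,q} V23={t}
C dims 3,3; δ0: rk 2, SNF 1^2
Ȟ^0 = (3 − 2) − 0 = 1, so Ȟ^0 ≅ Z
Ȟ^1 = (3 − 0) − 2 = 1, so Ȟ^1 ≅ Z
Ȟ^2 = (0 − 0) − 0 = 0, so Ȟ^2 ≅ 0


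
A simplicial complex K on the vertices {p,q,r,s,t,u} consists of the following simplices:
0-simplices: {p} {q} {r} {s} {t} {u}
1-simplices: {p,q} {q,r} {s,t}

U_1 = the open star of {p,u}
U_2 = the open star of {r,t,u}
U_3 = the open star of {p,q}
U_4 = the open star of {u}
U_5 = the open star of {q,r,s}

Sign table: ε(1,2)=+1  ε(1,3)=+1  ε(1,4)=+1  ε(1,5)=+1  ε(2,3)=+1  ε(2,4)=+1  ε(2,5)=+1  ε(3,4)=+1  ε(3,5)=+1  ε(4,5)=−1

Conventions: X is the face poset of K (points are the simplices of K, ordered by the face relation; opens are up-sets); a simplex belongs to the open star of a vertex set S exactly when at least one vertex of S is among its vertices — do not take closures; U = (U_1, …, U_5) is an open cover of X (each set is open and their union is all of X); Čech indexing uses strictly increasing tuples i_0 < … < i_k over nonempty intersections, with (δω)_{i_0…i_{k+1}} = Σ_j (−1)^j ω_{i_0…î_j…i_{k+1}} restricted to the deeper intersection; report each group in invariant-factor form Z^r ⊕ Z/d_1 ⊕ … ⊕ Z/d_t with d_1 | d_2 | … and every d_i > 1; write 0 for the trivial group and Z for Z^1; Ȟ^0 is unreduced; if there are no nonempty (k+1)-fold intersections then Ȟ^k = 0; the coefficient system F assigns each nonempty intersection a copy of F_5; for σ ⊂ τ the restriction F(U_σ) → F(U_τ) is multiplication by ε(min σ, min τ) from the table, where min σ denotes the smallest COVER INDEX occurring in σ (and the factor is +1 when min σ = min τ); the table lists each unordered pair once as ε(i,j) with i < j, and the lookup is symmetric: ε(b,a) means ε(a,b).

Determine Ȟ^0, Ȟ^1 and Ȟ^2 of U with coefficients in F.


nonempty overlaps:
  U1={{p},{u},{p,q}} U2={{r},{t},{u},{q,r},{s,t}} U3={{p},{q},{p,q},{q,r}} U4={{u}} U5={{q},{r},{s},{p,q},{q,r},{s,t}}
  U12={{u}} U13={{p},{p,q}} U14={{u}} U15={{p,q}} U23={{q,r}} U24={{u}} U25={{r},{q,r},{s,t}} U35={{q},{p,q},{q,r}}
  U124={{u}} U135={{p,q}} U235={{q,r}}
C dims 5,8,3; δ0: rk_F5 4; δ1: rk_F5 3
degree 0: 5−4−0 = 1 → Ȟ^0 ≅ Z/5
degree 1: 8−3−4 = 1 → Ȟ^1 ≅ Z/5
degree 2: 3−0−3 = 0 → Ȟ^2 ≅ 0

Ȟ^0(U;F) ≅ Z/5, Ȟ^1(U;F) ≅ Z/5 and Ȟ^2(U;F) ≅ 0


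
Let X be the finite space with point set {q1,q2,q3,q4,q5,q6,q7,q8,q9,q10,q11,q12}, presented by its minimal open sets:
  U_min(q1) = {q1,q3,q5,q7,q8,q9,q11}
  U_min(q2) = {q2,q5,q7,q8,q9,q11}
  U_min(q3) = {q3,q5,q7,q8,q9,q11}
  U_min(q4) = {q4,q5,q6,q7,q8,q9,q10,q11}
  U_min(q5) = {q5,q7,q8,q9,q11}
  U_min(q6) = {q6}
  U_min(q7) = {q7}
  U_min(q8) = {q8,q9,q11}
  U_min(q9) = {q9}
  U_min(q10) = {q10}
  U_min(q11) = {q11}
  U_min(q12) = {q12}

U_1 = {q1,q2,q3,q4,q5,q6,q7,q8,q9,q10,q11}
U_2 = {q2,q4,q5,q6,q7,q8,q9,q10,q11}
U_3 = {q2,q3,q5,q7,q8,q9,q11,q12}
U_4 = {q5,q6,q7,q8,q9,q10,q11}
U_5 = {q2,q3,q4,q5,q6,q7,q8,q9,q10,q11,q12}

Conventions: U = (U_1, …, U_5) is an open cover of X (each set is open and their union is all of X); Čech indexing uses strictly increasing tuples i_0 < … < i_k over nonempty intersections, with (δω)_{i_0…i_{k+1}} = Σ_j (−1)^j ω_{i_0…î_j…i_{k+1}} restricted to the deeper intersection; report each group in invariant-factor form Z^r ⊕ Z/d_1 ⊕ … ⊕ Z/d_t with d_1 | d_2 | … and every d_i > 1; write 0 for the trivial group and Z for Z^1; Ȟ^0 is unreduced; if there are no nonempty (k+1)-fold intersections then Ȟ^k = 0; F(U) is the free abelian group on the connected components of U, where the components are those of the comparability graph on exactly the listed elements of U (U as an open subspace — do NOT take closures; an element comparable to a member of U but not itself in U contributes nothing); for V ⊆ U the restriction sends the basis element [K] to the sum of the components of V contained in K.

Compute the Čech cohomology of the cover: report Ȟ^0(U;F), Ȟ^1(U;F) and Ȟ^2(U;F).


nonempty intersections:
  U12={q2,q4,q5,q6,q7,q8,q9,q10,q11} U13={q2,q3,q5,q7,q8,q9,q11} U14={q5,q6,q7,q8,q9,q10,q11} U15={q2,q3,q4,q5,q6,q7,q8,q9,q10,q11} U23={q2,q5,q7,q8,q9,q11} U24={q5,q6,q7,q8,q9,q10,q11} U25={q2,q4,q5,q6,q7,q8,q9,q10,q11} U34={q5,q7,q8,q9,q11} U35={q2,q3,q5,q7,q8,q9,q11,q12} U45={q5,q6,q7,q8,q9,q10,q11}
  U123={q2,q5,q7,q8,q9,q11} U124={q5,q6,q7,q8,q9,q10,q11} U125={q2,q4,q5,q6,q7,q8,q9,q10,q11} U134={q5,q7,q8,q9,q11} U135={q2,q3,q5,q7,q8,q9,q11} U145={q5,q6,q7,q8,q9,q10,q11} U234={q5,q7,q8,q9,q11} U235={q2,q5,q7,q8,q9,q11} U245={q5,q6,q7,q8,q9,q10,q11} U345={q5,q7,q8,q9,q11}
  U1234={q5,q7,q8,q9,q11} U1235={q2,q5,q7,q8,q9,q11} U1245={q5,q6,q7,q8,q9,q10,q11} U1345={q5,q7,q8,q9,q11} U2345={q5,q7,q8,q9,q11}
  U12345={q5,q7,q8,q9,q11}
components per intersection:
  U1: {q1,q2,q3,q4,q5,q6,q7,q8,q9,q10,q11}
  U2: {q2,q4,q5,q6,q7,q8,q9,q10,q11}
  U3: {q2,q3,q5,q7,q8,q9,q11} {q12}
  U4: {q5,q7,q8,q9,q11} {q6} {q10}
  U5: {q2,q3,q4,q5,q6,q7,q8,q9,q10,q11} {q12}
  U12: {q2,q4,q5,q6,q7,q8,q9,q10,q11}
  U13: {q2,q3,q5,q7,q8,q9,q11}
  U14: {q5,q7,q8,q9,q11} {q6} {q10}
  U15: {q2,q3,q4,q5,q6,q7,q8,q9,q10,q11}
  U23: {q2,q5,q7,q8,q9,q11}
  U24: {q5,q7,q8,q9,q11} {q6} {q10}
  U25: {q2,q4,q5,q6,q7,q8,q9,q10,q11}
  U34: {q5,q7,q8,q9,q11}
  U35: {q2,q3,q5,q7,q8,q9,q11} {q12}
  U45: {q5,q7,q8,q9,q11} {q6} {q10}
  U123: {q2,q5,q7,q8,q9,q11}
  U124: {q5,q7,q8,q9,q11} {q6} {q10}
  U125: {q2,q4,q5,q6,q7,q8,q9,q10,q11}
  U134: {q5,q7,q8,q9,q11}
  U135: {q2,q3,q5,q7,q8,q9,q11}
  U145: {q5,q7,q8,q9,q11} {q6} {q10}
  U234: {q5,q7,q8,q9,q11}
  U235: {q2,q5,q7,q8,q9,q11}
  U245: {q5,q7,q8,q9,q11} {q6} {q10}
  U345: {q5,q7,q8,q9,q11}
  U1234: {q5,q7,q8,q9,q11}
  U1235: {q2,q5,q7,q8,q9,q11}
  U1245: {q5,q7,q8,q9,q11} {q6} {q10}
  U1345: {q5,q7,q8,q9,q11}
  U2345: {q5,q7,q8,q9,q11}
  U12345: {q5,q7,q8,q9,q11}
C dims 9,17,16,7; δ0: rk 7, SNF 1^7; δ1: rk 10, SNF 1^10; δ2: rk 6, SNF 1^6
Ȟ^0: (9−7)−0=2 ⇒ Z^2
Ȟ^1: (17−10)−7=0 ⇒ 0
Ȟ^2: (16−6)−10=0 ⇒ 0

Ȟ^0 ≅ Z^2; Ȟ^1 ≅ 0; Ȟ^2 ≅ 0


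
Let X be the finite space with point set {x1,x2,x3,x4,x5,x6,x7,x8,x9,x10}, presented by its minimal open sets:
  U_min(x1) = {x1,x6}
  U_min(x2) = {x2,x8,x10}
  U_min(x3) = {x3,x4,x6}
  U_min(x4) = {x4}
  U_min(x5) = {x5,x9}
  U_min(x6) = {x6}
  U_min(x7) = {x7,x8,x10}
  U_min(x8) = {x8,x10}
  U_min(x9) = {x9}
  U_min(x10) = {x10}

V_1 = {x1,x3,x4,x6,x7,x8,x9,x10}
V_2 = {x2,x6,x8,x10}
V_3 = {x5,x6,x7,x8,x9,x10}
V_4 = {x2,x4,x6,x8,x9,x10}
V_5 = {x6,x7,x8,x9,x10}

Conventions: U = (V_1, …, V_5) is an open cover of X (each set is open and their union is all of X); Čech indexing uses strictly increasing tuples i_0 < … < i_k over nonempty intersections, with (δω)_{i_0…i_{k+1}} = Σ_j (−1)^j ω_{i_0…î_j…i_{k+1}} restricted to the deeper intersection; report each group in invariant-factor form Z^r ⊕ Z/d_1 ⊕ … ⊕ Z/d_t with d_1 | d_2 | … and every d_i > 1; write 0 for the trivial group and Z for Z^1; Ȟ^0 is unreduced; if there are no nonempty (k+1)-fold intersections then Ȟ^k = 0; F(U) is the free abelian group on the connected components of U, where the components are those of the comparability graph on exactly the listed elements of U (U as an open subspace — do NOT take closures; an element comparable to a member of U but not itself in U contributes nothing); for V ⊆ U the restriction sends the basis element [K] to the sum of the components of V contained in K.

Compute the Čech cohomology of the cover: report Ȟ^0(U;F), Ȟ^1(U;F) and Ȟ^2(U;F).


Ȟ^0 ≅ Z^3, Ȟ^1 ≅ 0 and Ȟ^2 ≅ 0

nerve of the cover:
  V12={x6,x8,x10} V13={x6,x7,x8,x9,x10} V14={x4,x6,x8,x9,x10} V15={x6,x7,x8,x9,x10} V23={x6,x8,x10} V24={x2,x6,x8,x10} V25={x6,x8,x10} V34={x6,x8,x9,x10} V35={x6,x7,x8,x9,x10} V45={x6,x8,x9,x10}
  V123={x6,x8,x10} V124={x6,x8,x10} V125={x6,x8,x10} V134={x6,x8,x9,x10} V135={x6,x7,x8,x9,x10} V145={x6,x8,x9,x10} V234={x6,x8,x10} V235={x6,x8,x10} V245={x6,x8,x10} V345={x6,x8,x9,x10}
  V1234={x6,x8,x10} V1235={x6,x8,x10} V1245={x6,x8,x10} V1345={x6,x8,x9,x10} V2345={x6,x8,x10}
  V12345={x6,x8,x10}
components per intersection:
  V1: {x1,x3,x4,x6} {x7,x8,x10} {x9}
  V2: {x2,x8,x10} {x6}
  V3: {x5,x9} {x6} {x7,x8,x10}
  V4: {x2,x8,x10} {x4} {x6} {x9}
  V5: {x6} {x7,x8,x10} {x9}
  V12: {x6} {x8,x10}
  V13: {x6} {x7,x8,x10} {x9}
  V14: {x4} {x6} {x8,x10} {x9}
  V15: {x6} {x7,x8,x10} {x9}
  V23: {x6} {x8,x10}
  V24: {x2,x8,x10} {x6}
  V25: {x6} {x8,x10}
  V34: {x6} {x8,x10} {x9}
  V35: {x6} {x7,x8,x10} {x9}
  V45: {x6} {x8,x10} {x9}
  V123: {x6} {x8,x10}
  V124: {x6} {x8,x10}
  V125: {x6} {x8,x10}
  V134: {x6} {x8,x10} {x9}
  V135: {x6} {x7,x8,x10} {x9}
  V145: {x6} {x8,x10} {x9}
  V234: {x6} {x8,x10}
  V235: {x6} {x8,x10}
  V245: {x6} {x8,x10}
  V345: {x6} {x8,x10} {x9}
  V1234: {x6} {x8,x10}
  V1235: {x6} {x8,x10}
  V1245: {x6} {x8,x10}
  V1345: {x6} {x8,x10} {x9}
  V2345: {x6} {x8,x10}
  V12345: {x6} {x8,x10}
C dims 15,27,24,11; δ0: rk 12, SNF 1^12; δ1: rk 15, SNF 1^15; δ2: rk 9, SNF 1^9
Ȟ^0 = (15 − 12) − 0 = 3, so Ȟ^0 ≅ Z^3
Ȟ^1 = (27 − 15) − 12 = 0, so Ȟ^1 ≅ 0
Ȟ^2 = (24 − 9) − 15 = 0, so Ȟ^2 ≅ 0
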